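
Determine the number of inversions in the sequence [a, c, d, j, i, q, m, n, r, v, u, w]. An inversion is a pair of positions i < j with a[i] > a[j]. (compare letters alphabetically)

4 inversions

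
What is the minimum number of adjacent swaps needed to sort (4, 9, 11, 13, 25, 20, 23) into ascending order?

Swaps: 2

Minimum adjacent swaps = number of inversions (each swap of adjacent out-of-order elements removes one inversion and no swap can remove more).
Count inversions — for each element, later elements that are smaller:
4: none → 0
9: none → 0
11: none → 0
13: none → 0
25: 20, 23 → 2
20: none → 0
23: none → 0
Total inversions: 0 + 0 + 0 + 0 + 2 + 0 + 0 = 2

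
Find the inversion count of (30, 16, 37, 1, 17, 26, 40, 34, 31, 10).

There are 21 inversions.

For each element, count later entries that are smaller:
30: 5
16: 2
37: 6
1: 0
17: 1
26: 1
40: 3
34: 2
31: 1
10: 0
Sum: 5 + 2 + 6 + 0 + 1 + 1 + 3 + 2 + 1 + 0 = 21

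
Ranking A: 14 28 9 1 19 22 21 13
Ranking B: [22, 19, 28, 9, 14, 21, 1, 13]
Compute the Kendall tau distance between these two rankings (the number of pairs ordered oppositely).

12 discordant pairs

Assign each item its position (1..8) in the first ordering, then rewrite the second ordering as that position sequence:
positions: 14→1, 28→2, 9→3, 1→4, 19→5, 22→6, 21→7, 13→8
second ordering as positions: [6, 5, 2, 3, 1, 7, 4, 8]
Discordant pairs = inversions in this position sequence.
6: 5, 2, 3, 1, 4 → 5
5: 2, 3, 1, 4 → 4
2: 1 → 1
3: 1 → 1
1: 0
7: 4 → 1
4: 0
8: 0
Total: 5 + 4 + 1 + 1 + 0 + 1 + 0 + 0 = 12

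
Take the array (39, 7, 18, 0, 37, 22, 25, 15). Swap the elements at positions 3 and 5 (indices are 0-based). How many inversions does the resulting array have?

16

Positions 3 and 5 hold 0 and 22; after swapping, the array is [39, 7, 18, 22, 37, 0, 25, 15].
Sweep left to right; for each value list the smaller values that follow it:
39: 7
7: 1
18: 2
22: 2
37: 3
0: 0
25: 1
15: 0
Sum: 7 + 1 + 2 + 2 + 3 + 0 + 1 + 0 = 16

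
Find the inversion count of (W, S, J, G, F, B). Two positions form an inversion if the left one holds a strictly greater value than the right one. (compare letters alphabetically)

Element-by-element contributions:
W → S, J, G, F, B → 5
S → J, G, F, B → 4
J → G, F, B → 3
G → F, B → 2
F → B → 1
B → none → 0
Sum: 5 + 4 + 3 + 2 + 1 + 0 = 15

15 out-of-order pairs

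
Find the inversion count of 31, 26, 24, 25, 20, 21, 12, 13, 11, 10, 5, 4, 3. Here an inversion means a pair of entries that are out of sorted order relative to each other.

75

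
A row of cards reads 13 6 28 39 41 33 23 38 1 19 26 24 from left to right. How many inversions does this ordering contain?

Element-by-element contributions:
13 → 6, 1 → 2
6 → 1 → 1
28 → 23, 1, 19, 26, 24 → 5
39 → 33, 23, 38, 1, 19, 26, 24 → 7
41 → 33, 23, 38, 1, 19, 26, 24 → 7
33 → 23, 1, 19, 26, 24 → 5
23 → 1, 19 → 2
38 → 1, 19, 26, 24 → 4
1 → none → 0
19 → none → 0
26 → 24 → 1
24 → none → 0
Sum: 2 + 1 + 5 + 7 + 7 + 5 + 2 + 4 + 0 + 0 + 1 + 0 = 34

34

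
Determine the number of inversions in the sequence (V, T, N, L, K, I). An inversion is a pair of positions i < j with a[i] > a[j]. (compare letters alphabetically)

15

Sweep left to right; for each value list the smaller values that follow it:
V → T, N, L, K, I → 5
T → N, L, K, I → 4
N → L, K, I → 3
L → K, I → 2
K → I → 1
I → none → 0
Sum: 5 + 4 + 3 + 2 + 1 + 0 = 15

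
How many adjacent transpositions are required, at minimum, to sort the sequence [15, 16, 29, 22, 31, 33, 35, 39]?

1

Minimum adjacent swaps = number of inversions (each swap of adjacent out-of-order elements removes one inversion and no swap can remove more).
Count inversions — for each element, later elements that are smaller:
15: none → 0
16: none → 0
29: 22 → 1
22: none → 0
31: none → 0
33: none → 0
35: none → 0
39: none → 0
Total inversions: 0 + 0 + 1 + 0 + 0 + 0 + 0 + 0 = 1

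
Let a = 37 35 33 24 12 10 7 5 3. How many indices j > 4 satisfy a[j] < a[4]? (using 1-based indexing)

The element at index 4 is 24.
Elements after it: 12, 10, 7, 5, 3
Those smaller than 24: 12, 10, 7, 5, 3

5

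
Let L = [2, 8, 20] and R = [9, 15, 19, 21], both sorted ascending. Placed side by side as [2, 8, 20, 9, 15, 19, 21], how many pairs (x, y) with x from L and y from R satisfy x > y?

Count, for every r in R, how many entries of L exceed r:
r = 9: 20 → 1
r = 15: 20 → 1
r = 19: 20 → 1
r = 21: none → 0
Cross-inversions: 1 + 1 + 1 + 0 = 3

3 cross-inversions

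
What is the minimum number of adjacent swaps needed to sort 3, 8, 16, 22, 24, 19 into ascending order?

Each adjacent swap fixes exactly one inversion, so the minimum swap count equals the number of inversions.
Count inversions — for each element, later elements that are smaller:
3: none → 0
8: none → 0
16: none → 0
22: 19 → 1
24: 19 → 1
19: none → 0
Total inversions: 0 + 0 + 0 + 1 + 1 + 0 = 2

2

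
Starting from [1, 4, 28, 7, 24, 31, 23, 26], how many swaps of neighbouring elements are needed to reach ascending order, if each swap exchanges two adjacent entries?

Minimum adjacent swaps = number of inversions (each swap of adjacent out-of-order elements removes one inversion and no swap can remove more).
Count inversions — for each element, later elements that are smaller:
1: none → 0
4: none → 0
28: 7, 24, 23, 26 → 4
7: none → 0
24: 23 → 1
31: 23, 26 → 2
23: none → 0
26: none → 0
Total inversions: 0 + 0 + 4 + 0 + 1 + 2 + 0 + 0 = 7

7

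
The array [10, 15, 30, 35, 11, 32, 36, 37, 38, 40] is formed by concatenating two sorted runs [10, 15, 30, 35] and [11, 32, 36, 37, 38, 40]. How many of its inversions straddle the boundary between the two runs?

4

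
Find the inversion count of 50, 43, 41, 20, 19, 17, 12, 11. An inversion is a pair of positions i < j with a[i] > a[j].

Sweep left to right; for each value list the smaller values that follow it:
50 → 43, 41, 20, 19, 17, 12, 11 → 7
43 → 41, 20, 19, 17, 12, 11 → 6
41 → 20, 19, 17, 12, 11 → 5
20 → 19, 17, 12, 11 → 4
19 → 17, 12, 11 → 3
17 → 12, 11 → 2
12 → 11 → 1
11 → none → 0
Sum: 7 + 6 + 5 + 4 + 3 + 2 + 1 + 0 = 28

28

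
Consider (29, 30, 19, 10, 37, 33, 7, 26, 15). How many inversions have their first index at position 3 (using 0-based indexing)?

1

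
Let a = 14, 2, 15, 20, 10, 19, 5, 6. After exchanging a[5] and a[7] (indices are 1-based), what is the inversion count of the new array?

14 inversions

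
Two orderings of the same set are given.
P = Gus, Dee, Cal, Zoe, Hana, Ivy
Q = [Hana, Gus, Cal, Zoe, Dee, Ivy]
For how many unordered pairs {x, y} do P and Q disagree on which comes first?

Assign each item its position (1..6) in the first ordering, then rewrite the second ordering as that position sequence:
positions: Gus→1, Dee→2, Cal→3, Zoe→4, Hana→5, Ivy→6
second ordering as positions: [5, 1, 3, 4, 2, 6]
Discordant pairs = inversions in this position sequence.
5: 1, 3, 4, 2 → 4
1: 0
3: 2 → 1
4: 2 → 1
2: 0
6: 0
Total: 4 + 0 + 1 + 1 + 0 + 0 = 6

6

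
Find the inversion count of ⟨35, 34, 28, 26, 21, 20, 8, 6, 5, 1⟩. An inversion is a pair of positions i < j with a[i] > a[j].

Count, for each position, how many later elements it exceeds:
35 → 34, 28, 26, 21, 20, 8, 6, 5, 1 → 9
34 → 28, 26, 21, 20, 8, 6, 5, 1 → 8
28 → 26, 21, 20, 8, 6, 5, 1 → 7
26 → 21, 20, 8, 6, 5, 1 → 6
21 → 20, 8, 6, 5, 1 → 5
20 → 8, 6, 5, 1 → 4
8 → 6, 5, 1 → 3
6 → 5, 1 → 2
5 → 1 → 1
1 → none → 0
Sum: 9 + 8 + 7 + 6 + 5 + 4 + 3 + 2 + 1 + 0 = 45

There are 45 inversions.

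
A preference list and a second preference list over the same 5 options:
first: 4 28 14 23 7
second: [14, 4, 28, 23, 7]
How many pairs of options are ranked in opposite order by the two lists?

Assign each item its position (1..5) in the first ordering, then rewrite the second ordering as that position sequence:
positions: 4→1, 28→2, 14→3, 23→4, 7→5
second ordering as positions: [3, 1, 2, 4, 5]
Discordant pairs = inversions in this position sequence.
3: 1, 2 → 2
1: 0
2: 0
4: 0
5: 0
Total: 2 + 0 + 0 + 0 + 0 = 2

2 pairs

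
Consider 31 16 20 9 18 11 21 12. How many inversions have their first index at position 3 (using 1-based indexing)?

4

The element at index 3 is 20.
Elements after it: 9, 18, 11, 21, 12
Those smaller than 20: 9, 18, 11, 12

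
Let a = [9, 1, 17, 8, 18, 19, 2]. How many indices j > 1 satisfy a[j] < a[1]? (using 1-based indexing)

3

The element at index 1 is 9.
Elements after it: 1, 17, 8, 18, 19, 2
Those smaller than 9: 1, 8, 2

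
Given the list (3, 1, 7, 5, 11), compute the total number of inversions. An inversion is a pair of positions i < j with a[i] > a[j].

Inversion pairs (indices are 1-based):
(1,2): 3 > 1
(3,4): 7 > 5
That's 2 pairs.

2 inversions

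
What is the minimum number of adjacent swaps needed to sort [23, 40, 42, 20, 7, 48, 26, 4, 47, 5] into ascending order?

Minimum adjacent swaps = number of inversions (each swap of adjacent out-of-order elements removes one inversion and no swap can remove more).
Count inversions — for each element, later elements that are smaller:
23: 20, 7, 4, 5 → 4
40: 20, 7, 26, 4, 5 → 5
42: 20, 7, 26, 4, 5 → 5
20: 7, 4, 5 → 3
7: 4, 5 → 2
48: 26, 4, 47, 5 → 4
26: 4, 5 → 2
4: none → 0
47: 5 → 1
5: none → 0
Total inversions: 4 + 5 + 5 + 3 + 2 + 4 + 2 + 0 + 1 + 0 = 26

There are 26 adjacent swaps.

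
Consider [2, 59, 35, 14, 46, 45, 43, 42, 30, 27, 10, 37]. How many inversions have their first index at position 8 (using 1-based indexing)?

The element at index 8 is 42.
Elements after it: 30, 27, 10, 37
Those smaller than 42: 30, 27, 10, 37

4 such elements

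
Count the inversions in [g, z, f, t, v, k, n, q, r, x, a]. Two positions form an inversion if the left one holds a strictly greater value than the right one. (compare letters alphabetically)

Sweep left to right; for each value list the smaller values that follow it:
g: 2
z: 9
f: 1
t: 5
v: 5
k: 1
n: 1
q: 1
r: 1
x: 1
a: 0
Sum: 2 + 9 + 1 + 5 + 5 + 1 + 1 + 1 + 1 + 1 + 0 = 27

27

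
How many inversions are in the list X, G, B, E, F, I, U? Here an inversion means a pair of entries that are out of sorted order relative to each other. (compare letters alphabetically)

9

Listing every pair i<j with a[i]>a[j] (using 1-based positions):
(1,2): X > G
(1,3): X > B
(1,4): X > E
(1,5): X > F
(1,6): X > I
(1,7): X > U
(2,3): G > B
(2,4): G > E
(2,5): G > F
That's 9 pairs.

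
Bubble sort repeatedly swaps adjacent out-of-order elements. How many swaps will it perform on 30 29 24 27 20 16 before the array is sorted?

The minimum number of adjacent swaps to sort an array equals its inversion count, since every such swap removes exactly one inversion.
Count inversions — for each element, later elements that are smaller:
30: 29, 24, 27, 20, 16 → 5
29: 24, 27, 20, 16 → 4
24: 20, 16 → 2
27: 20, 16 → 2
20: 16 → 1
16: none → 0
Total inversions: 5 + 4 + 2 + 2 + 1 + 0 = 14

Adjacent swaps: 14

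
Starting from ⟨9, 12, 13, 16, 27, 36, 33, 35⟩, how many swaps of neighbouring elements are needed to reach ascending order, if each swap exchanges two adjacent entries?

2

Minimum adjacent swaps = number of inversions (each swap of adjacent out-of-order elements removes one inversion and no swap can remove more).
Count inversions — for each element, later elements that are smaller:
9: none → 0
12: none → 0
13: none → 0
16: none → 0
27: none → 0
36: 33, 35 → 2
33: none → 0
35: none → 0
Total inversions: 0 + 0 + 0 + 0 + 0 + 2 + 0 + 0 = 2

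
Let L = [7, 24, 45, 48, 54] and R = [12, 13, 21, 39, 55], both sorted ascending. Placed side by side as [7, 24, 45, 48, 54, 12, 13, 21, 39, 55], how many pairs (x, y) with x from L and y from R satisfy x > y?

15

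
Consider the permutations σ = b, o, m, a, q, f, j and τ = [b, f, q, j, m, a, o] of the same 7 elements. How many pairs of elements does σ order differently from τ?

Assign each item its position (1..7) in the first ordering, then rewrite the second ordering as that position sequence:
positions: b→1, o→2, m→3, a→4, q→5, f→6, j→7
second ordering as positions: [1, 6, 5, 7, 3, 4, 2]
Discordant pairs = inversions in this position sequence.
1: 0
6: 5, 3, 4, 2 → 4
5: 3, 4, 2 → 3
7: 3, 4, 2 → 3
3: 2 → 1
4: 2 → 1
2: 0
Total: 0 + 4 + 3 + 3 + 1 + 1 + 0 = 12

Discordant pairs: 12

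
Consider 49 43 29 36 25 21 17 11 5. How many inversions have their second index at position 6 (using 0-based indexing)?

6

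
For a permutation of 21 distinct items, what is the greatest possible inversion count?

210

The maximum occurs when the array is in strictly decreasing order: every one of the C(21, 2) pairs is inverted.
C(21, 2) = 21·20/2 = 210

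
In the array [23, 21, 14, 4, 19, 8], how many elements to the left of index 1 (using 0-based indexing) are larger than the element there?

1

The element at index 1 is 21.
Elements before it: 23
Those larger than 21: 23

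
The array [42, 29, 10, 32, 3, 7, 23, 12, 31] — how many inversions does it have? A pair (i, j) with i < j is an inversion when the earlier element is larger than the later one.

Out-of-order pairs: 21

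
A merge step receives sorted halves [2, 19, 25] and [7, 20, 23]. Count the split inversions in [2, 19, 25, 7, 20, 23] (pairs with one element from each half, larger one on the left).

Take each right-half value and tally the left-half values above it:
r = 7: 19, 25 → 2
r = 20: 25 → 1
r = 23: 25 → 1
Cross-inversions: 2 + 1 + 1 = 4

4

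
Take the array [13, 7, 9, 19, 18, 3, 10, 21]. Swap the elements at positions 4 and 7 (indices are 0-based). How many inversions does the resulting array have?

12

Positions 4 and 7 hold 18 and 21; after swapping, the array is [13, 7, 9, 19, 21, 3, 10, 18].
Sweep left to right; for each value list the smaller values that follow it:
13 → 7, 9, 3, 10 → 4
7 → 3 → 1
9 → 3 → 1
19 → 3, 10, 18 → 3
21 → 3, 10, 18 → 3
3 → none → 0
10 → none → 0
18 → none → 0
Sum: 4 + 1 + 1 + 3 + 3 + 0 + 0 + 0 = 12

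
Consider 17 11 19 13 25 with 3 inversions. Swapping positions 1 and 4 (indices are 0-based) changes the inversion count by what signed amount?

Positions 1 and 4 hold 11 and 25; after swapping, the array is [17, 25, 19, 13, 11].
For each element, count later entries that are smaller:
17 → 13, 11 → 2
25 → 19, 13, 11 → 3
19 → 13, 11 → 2
13 → 11 → 1
11 → none → 0
Sum: 2 + 3 + 2 + 1 + 0 = 8
Change: 8 − 3 = +5

+5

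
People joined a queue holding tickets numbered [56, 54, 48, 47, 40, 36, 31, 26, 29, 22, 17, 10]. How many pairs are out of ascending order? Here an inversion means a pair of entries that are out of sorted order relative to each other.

65 inversions

Sweep left to right; for each value list the smaller values that follow it:
56: 11
54: 10
48: 9
47: 8
40: 7
36: 6
31: 5
26: 3
29: 3
22: 2
17: 1
10: 0
Sum: 11 + 10 + 9 + 8 + 7 + 6 + 5 + 3 + 3 + 2 + 1 + 0 = 65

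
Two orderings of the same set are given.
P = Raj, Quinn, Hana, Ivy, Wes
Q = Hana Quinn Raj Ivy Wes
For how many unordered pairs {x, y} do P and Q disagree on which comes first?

3

Assign each item its position (1..5) in the first ordering, then rewrite the second ordering as that position sequence:
positions: Raj→1, Quinn→2, Hana→3, Ivy→4, Wes→5
second ordering as positions: [3, 2, 1, 4, 5]
Discordant pairs = inversions in this position sequence.
3: 2, 1 → 2
2: 1 → 1
1: 0
4: 0
5: 0
Total: 2 + 1 + 0 + 0 + 0 = 3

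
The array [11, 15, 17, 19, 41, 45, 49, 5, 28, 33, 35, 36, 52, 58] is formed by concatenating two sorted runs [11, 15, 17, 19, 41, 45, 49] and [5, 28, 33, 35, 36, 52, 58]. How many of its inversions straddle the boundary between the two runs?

For each element r of the right run, count left-run elements greater than r:
r = 5: 11, 15, 17, 19, 41, 45, 49 → 7
r = 28: 41, 45, 49 → 3
r = 33: 41, 45, 49 → 3
r = 35: 41, 45, 49 → 3
r = 36: 41, 45, 49 → 3
r = 52: none → 0
r = 58: none → 0
Cross-inversions: 7 + 3 + 3 + 3 + 3 + 0 + 0 = 19

Cross-inversions: 19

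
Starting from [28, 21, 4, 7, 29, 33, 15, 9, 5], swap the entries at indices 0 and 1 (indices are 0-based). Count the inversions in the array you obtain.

Inversions: 20

Positions 0 and 1 hold 28 and 21; after swapping, the array is [21, 28, 4, 7, 29, 33, 15, 9, 5].
Count, for each position, how many later elements it exceeds:
21: 5
28: 5
4: 0
7: 1
29: 3
33: 3
15: 2
9: 1
5: 0
Sum: 5 + 5 + 0 + 1 + 3 + 3 + 2 + 1 + 0 = 20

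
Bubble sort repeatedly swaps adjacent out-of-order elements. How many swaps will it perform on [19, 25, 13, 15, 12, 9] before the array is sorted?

Adjacent swaps: 13

Minimum adjacent swaps = number of inversions (each swap of adjacent out-of-order elements removes one inversion and no swap can remove more).
Count inversions — for each element, later elements that are smaller:
19: 13, 15, 12, 9 → 4
25: 13, 15, 12, 9 → 4
13: 12, 9 → 2
15: 12, 9 → 2
12: 9 → 1
9: none → 0
Total inversions: 4 + 4 + 2 + 2 + 1 + 0 = 13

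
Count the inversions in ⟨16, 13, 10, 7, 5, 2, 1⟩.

21

Sweep left to right; for each value list the smaller values that follow it:
16: 6
13: 5
10: 4
7: 3
5: 2
2: 1
1: 0
Sum: 6 + 5 + 4 + 3 + 2 + 1 + 0 = 21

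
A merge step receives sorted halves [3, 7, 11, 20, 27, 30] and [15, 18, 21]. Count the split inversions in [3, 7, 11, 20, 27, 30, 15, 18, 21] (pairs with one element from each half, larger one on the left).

8 cross-inversions

For each element r of the right run, count left-run elements greater than r:
r = 15: 20, 27, 30 → 3
r = 18: 20, 27, 30 → 3
r = 21: 27, 30 → 2
Cross-inversions: 3 + 3 + 2 = 8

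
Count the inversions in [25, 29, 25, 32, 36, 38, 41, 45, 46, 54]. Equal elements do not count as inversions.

Element-by-element contributions:
25 → none → 0
29 → 25 → 1
25 → none → 0
32 → none → 0
36 → none → 0
38 → none → 0
41 → none → 0
45 → none → 0
46 → none → 0
54 → none → 0
Sum: 0 + 1 + 0 + 0 + 0 + 0 + 0 + 0 + 0 + 0 = 1

Inversions: 1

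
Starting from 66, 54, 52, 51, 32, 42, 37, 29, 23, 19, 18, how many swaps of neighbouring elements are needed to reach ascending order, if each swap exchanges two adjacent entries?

53

Each adjacent swap fixes exactly one inversion, so the minimum swap count equals the number of inversions.
Count inversions — for each element, later elements that are smaller:
66: 54, 52, 51, 32, 42, 37, 29, 23, 19, 18 → 10
54: 52, 51, 32, 42, 37, 29, 23, 19, 18 → 9
52: 51, 32, 42, 37, 29, 23, 19, 18 → 8
51: 32, 42, 37, 29, 23, 19, 18 → 7
32: 29, 23, 19, 18 → 4
42: 37, 29, 23, 19, 18 → 5
37: 29, 23, 19, 18 → 4
29: 23, 19, 18 → 3
23: 19, 18 → 2
19: 18 → 1
18: none → 0
Total inversions: 10 + 9 + 8 + 7 + 4 + 5 + 4 + 3 + 2 + 1 + 0 = 53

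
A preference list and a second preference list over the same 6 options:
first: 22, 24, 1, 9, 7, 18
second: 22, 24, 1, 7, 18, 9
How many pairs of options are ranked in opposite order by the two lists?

Pairs: 2

Assign each item its position (1..6) in the first ordering, then rewrite the second ordering as that position sequence:
positions: 22→1, 24→2, 1→3, 9→4, 7→5, 18→6
second ordering as positions: [1, 2, 3, 5, 6, 4]
Discordant pairs = inversions in this position sequence.
1: 0
2: 0
3: 0
5: 4 → 1
6: 4 → 1
4: 0
Total: 0 + 0 + 0 + 1 + 1 + 0 = 2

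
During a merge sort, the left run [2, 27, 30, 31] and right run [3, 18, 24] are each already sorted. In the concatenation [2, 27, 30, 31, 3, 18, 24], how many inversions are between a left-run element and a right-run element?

Cross-inversions: 9

Count, for every r in R, how many entries of L exceed r:
r = 3: 27, 30, 31 → 3
r = 18: 27, 30, 31 → 3
r = 24: 27, 30, 31 → 3
Cross-inversions: 3 + 3 + 3 = 9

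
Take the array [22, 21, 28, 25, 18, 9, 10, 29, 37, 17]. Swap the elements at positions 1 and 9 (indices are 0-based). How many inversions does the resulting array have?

Positions 1 and 9 hold 21 and 17; after swapping, the array is [22, 17, 28, 25, 18, 9, 10, 29, 37, 21].
For each element, count later entries that are smaller:
22 → 17, 18, 9, 10, 21 → 5
17 → 9, 10 → 2
28 → 25, 18, 9, 10, 21 → 5
25 → 18, 9, 10, 21 → 4
18 → 9, 10 → 2
9 → none → 0
10 → none → 0
29 → 21 → 1
37 → 21 → 1
21 → none → 0
Sum: 5 + 2 + 5 + 4 + 2 + 0 + 0 + 1 + 1 + 0 = 20

20 inversions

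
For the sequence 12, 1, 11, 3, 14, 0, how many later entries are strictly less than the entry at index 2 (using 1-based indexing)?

1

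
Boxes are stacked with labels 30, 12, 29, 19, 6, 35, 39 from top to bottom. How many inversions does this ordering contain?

8 out-of-order pairs

Out-of-order index pairs (1-indexed):
(1,2): 30 > 12
(1,3): 30 > 29
(1,4): 30 > 19
(1,5): 30 > 6
(2,5): 12 > 6
(3,4): 29 > 19
(3,5): 29 > 6
(4,5): 19 > 6
That's 8 pairs.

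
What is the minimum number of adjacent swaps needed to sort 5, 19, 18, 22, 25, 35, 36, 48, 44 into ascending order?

Each adjacent swap fixes exactly one inversion, so the minimum swap count equals the number of inversions.
Count inversions — for each element, later elements that are smaller:
5: none → 0
19: 18 → 1
18: none → 0
22: none → 0
25: none → 0
35: none → 0
36: none → 0
48: 44 → 1
44: none → 0
Total inversions: 0 + 1 + 0 + 0 + 0 + 0 + 0 + 1 + 0 = 2

2 adjacent swaps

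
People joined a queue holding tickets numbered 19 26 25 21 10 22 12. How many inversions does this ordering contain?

Sweep left to right; for each value list the smaller values that follow it:
19 → 10, 12 → 2
26 → 25, 21, 10, 22, 12 → 5
25 → 21, 10, 22, 12 → 4
21 → 10, 12 → 2
10 → none → 0
22 → 12 → 1
12 → none → 0
Sum: 2 + 5 + 4 + 2 + 0 + 1 + 0 = 14

14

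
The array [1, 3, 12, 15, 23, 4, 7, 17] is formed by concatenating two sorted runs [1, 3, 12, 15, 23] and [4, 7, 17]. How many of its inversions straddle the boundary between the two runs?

7

For each element r of the right run, count left-run elements greater than r:
r = 4: 12, 15, 23 → 3
r = 7: 12, 15, 23 → 3
r = 17: 23 → 1
Cross-inversions: 3 + 3 + 1 = 7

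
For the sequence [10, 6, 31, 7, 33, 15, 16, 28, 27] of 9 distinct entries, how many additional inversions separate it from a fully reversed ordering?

24 inversions short

Maximum inversions for 9 distinct elements is C(9, 2) = 9·8/2 = 36.
Current inversions — for each element, count later smaller elements:
10: 2
6: 0
31: 5
7: 0
33: 4
15: 0
16: 0
28: 1
27: 0
Current total: 2 + 0 + 5 + 0 + 4 + 0 + 0 + 1 + 0 = 12
Shortfall: 36 − 12 = 24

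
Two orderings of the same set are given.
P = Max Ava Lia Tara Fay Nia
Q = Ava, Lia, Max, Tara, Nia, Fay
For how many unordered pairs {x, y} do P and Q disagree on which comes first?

Assign each item its position (1..6) in the first ordering, then rewrite the second ordering as that position sequence:
positions: Max→1, Ava→2, Lia→3, Tara→4, Fay→5, Nia→6
second ordering as positions: [2, 3, 1, 4, 6, 5]
Discordant pairs = inversions in this position sequence.
2: 1 → 1
3: 1 → 1
1: 0
4: 0
6: 5 → 1
5: 0
Total: 1 + 1 + 0 + 0 + 1 + 0 = 3

3 disagreeing pairs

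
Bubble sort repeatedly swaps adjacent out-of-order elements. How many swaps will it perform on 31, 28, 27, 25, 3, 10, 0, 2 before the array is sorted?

The minimum number of adjacent swaps to sort an array equals its inversion count, since every such swap removes exactly one inversion.
Count inversions — for each element, later elements that are smaller:
31: 28, 27, 25, 3, 10, 0, 2 → 7
28: 27, 25, 3, 10, 0, 2 → 6
27: 25, 3, 10, 0, 2 → 5
25: 3, 10, 0, 2 → 4
3: 0, 2 → 2
10: 0, 2 → 2
0: none → 0
2: none → 0
Total inversions: 7 + 6 + 5 + 4 + 2 + 2 + 0 + 0 = 26

There are 26 adjacent swaps.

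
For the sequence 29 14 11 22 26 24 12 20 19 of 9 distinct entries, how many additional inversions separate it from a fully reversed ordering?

Maximum inversions for 9 distinct elements is C(9, 2) = 9·8/2 = 36.
Current inversions — for each element, count later smaller elements:
29: 8
14: 2
11: 0
22: 3
26: 4
24: 3
12: 0
20: 1
19: 0
Current total: 8 + 2 + 0 + 3 + 4 + 3 + 0 + 1 + 0 = 21
Shortfall: 36 − 21 = 15

15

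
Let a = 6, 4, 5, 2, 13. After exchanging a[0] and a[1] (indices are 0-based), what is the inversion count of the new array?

Positions 0 and 1 hold 6 and 4; after swapping, the array is [4, 6, 5, 2, 13].
Count, for each position, how many later elements it exceeds:
4 → 2 → 1
6 → 5, 2 → 2
5 → 2 → 1
2 → none → 0
13 → none → 0
Sum: 1 + 2 + 1 + 0 + 0 = 4

Inversions: 4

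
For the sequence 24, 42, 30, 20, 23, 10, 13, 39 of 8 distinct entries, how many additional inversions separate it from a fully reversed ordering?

10

Maximum inversions for 8 distinct elements is C(8, 2) = 8·7/2 = 28.
Current inversions — for each element, count later smaller elements:
24: 4
42: 6
30: 4
20: 2
23: 2
10: 0
13: 0
39: 0
Current total: 4 + 6 + 4 + 2 + 2 + 0 + 0 + 0 = 18
Shortfall: 28 − 18 = 10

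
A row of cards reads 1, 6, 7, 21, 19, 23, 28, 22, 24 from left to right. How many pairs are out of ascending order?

4 inversions

Element-by-element contributions:
1 → none → 0
6 → none → 0
7 → none → 0
21 → 19 → 1
19 → none → 0
23 → 22 → 1
28 → 22, 24 → 2
22 → none → 0
24 → none → 0
Sum: 0 + 0 + 0 + 1 + 0 + 1 + 2 + 0 + 0 = 4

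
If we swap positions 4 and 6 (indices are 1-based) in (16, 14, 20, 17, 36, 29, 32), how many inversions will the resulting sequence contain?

Inversions: 5

Positions 4 and 6 hold 17 and 29; after swapping, the array is [16, 14, 20, 29, 36, 17, 32].
Count, for each position, how many later elements it exceeds:
16 → 14 → 1
14 → none → 0
20 → 17 → 1
29 → 17 → 1
36 → 17, 32 → 2
17 → none → 0
32 → none → 0
Sum: 1 + 0 + 1 + 1 + 2 + 0 + 0 = 5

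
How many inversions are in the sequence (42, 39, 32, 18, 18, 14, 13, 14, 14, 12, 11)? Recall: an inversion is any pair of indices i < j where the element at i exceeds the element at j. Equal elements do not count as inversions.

Count, for each position, how many later elements it exceeds:
42 → 39, 32, 18, 18, 14, 13, 14, 14, 12, 11 → 10
39 → 32, 18, 18, 14, 13, 14, 14, 12, 11 → 9
32 → 18, 18, 14, 13, 14, 14, 12, 11 → 8
18 → 14, 13, 14, 14, 12, 11 → 6
18 → 14, 13, 14, 14, 12, 11 → 6
14 → 13, 12, 11 → 3
13 → 12, 11 → 2
14 → 12, 11 → 2
14 → 12, 11 → 2
12 → 11 → 1
11 → none → 0
Sum: 10 + 9 + 8 + 6 + 6 + 3 + 2 + 2 + 2 + 1 + 0 = 49

There are 49 inversions.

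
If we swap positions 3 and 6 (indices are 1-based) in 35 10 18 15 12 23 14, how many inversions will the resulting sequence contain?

13 inversions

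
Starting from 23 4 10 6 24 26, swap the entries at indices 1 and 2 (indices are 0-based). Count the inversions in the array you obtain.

Positions 1 and 2 hold 4 and 10; after swapping, the array is [23, 10, 4, 6, 24, 26].
Element-by-element contributions:
23: 3
10: 2
4: 0
6: 0
24: 0
26: 0
Sum: 3 + 2 + 0 + 0 + 0 + 0 = 5

5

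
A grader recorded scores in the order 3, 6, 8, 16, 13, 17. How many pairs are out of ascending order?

1

Element-by-element contributions:
3: 0
6: 0
8: 0
16: 1
13: 0
17: 0
Sum: 0 + 0 + 0 + 1 + 0 + 0 = 1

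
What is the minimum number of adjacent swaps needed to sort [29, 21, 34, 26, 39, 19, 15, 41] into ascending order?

The minimum number of adjacent swaps to sort an array equals its inversion count, since every such swap removes exactly one inversion.
Count inversions — for each element, later elements that are smaller:
29: 21, 26, 19, 15 → 4
21: 19, 15 → 2
34: 26, 19, 15 → 3
26: 19, 15 → 2
39: 19, 15 → 2
19: 15 → 1
15: none → 0
41: none → 0
Total inversions: 4 + 2 + 3 + 2 + 2 + 1 + 0 + 0 = 14

14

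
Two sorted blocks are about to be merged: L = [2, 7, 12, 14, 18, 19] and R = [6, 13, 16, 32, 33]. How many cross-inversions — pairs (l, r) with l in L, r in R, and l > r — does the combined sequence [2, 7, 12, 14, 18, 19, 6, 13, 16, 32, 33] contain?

For each element r of the right run, count left-run elements greater than r:
r = 6: 7, 12, 14, 18, 19 → 5
r = 13: 14, 18, 19 → 3
r = 16: 18, 19 → 2
r = 32: none → 0
r = 33: none → 0
Cross-inversions: 5 + 3 + 2 + 0 + 0 = 10

10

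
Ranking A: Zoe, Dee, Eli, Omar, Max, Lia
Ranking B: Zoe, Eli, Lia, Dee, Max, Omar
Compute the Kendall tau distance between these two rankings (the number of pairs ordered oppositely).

Assign each item its position (1..6) in the first ordering, then rewrite the second ordering as that position sequence:
positions: Zoe→1, Dee→2, Eli→3, Omar→4, Max→5, Lia→6
second ordering as positions: [1, 3, 6, 2, 5, 4]
Discordant pairs = inversions in this position sequence.
1: 0
3: 2 → 1
6: 2, 5, 4 → 3
2: 0
5: 4 → 1
4: 0
Total: 0 + 1 + 3 + 0 + 1 + 0 = 5

5 discordant pairs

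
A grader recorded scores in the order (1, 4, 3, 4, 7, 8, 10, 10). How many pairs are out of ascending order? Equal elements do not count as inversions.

1 inversion

Sweep left to right; for each value list the smaller values that follow it:
1 → none → 0
4 → 3 → 1
3 → none → 0
4 → none → 0
7 → none → 0
8 → none → 0
10 → none → 0
10 → none → 0
Sum: 0 + 1 + 0 + 0 + 0 + 0 + 0 + 0 = 1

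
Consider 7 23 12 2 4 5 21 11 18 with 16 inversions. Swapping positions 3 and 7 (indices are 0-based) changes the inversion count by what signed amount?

+5

Positions 3 and 7 hold 2 and 11; after swapping, the array is [7, 23, 12, 11, 4, 5, 21, 2, 18].
Count, for each position, how many later elements it exceeds:
7 → 4, 5, 2 → 3
23 → 12, 11, 4, 5, 21, 2, 18 → 7
12 → 11, 4, 5, 2 → 4
11 → 4, 5, 2 → 3
4 → 2 → 1
5 → 2 → 1
21 → 2, 18 → 2
2 → none → 0
18 → none → 0
Sum: 3 + 7 + 4 + 3 + 1 + 1 + 2 + 0 + 0 = 21
Change: 21 − 16 = +5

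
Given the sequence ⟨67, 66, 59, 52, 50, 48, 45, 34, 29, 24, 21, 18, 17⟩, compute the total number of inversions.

78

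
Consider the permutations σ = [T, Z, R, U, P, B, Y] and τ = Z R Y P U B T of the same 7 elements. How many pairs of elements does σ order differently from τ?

Discordant pairs: 10

Assign each item its position (1..7) in the first ordering, then rewrite the second ordering as that position sequence:
positions: T→1, Z→2, R→3, U→4, P→5, B→6, Y→7
second ordering as positions: [2, 3, 7, 5, 4, 6, 1]
Discordant pairs = inversions in this position sequence.
2: 1 → 1
3: 1 → 1
7: 5, 4, 6, 1 → 4
5: 4, 1 → 2
4: 1 → 1
6: 1 → 1
1: 0
Total: 1 + 1 + 4 + 2 + 1 + 1 + 0 = 10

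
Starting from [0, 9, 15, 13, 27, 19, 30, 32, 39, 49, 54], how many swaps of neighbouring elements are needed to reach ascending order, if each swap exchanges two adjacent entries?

Each adjacent swap fixes exactly one inversion, so the minimum swap count equals the number of inversions.
Count inversions — for each element, later elements that are smaller:
0: none → 0
9: none → 0
15: 13 → 1
13: none → 0
27: 19 → 1
19: none → 0
30: none → 0
32: none → 0
39: none → 0
49: none → 0
54: none → 0
Total inversions: 0 + 0 + 1 + 0 + 1 + 0 + 0 + 0 + 0 + 0 + 0 = 2

2 adjacent swaps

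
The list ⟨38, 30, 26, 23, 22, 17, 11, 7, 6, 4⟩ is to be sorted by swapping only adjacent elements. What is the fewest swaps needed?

45

Each adjacent swap fixes exactly one inversion, so the minimum swap count equals the number of inversions.
Count inversions — for each element, later elements that are smaller:
38: 30, 26, 23, 22, 17, 11, 7, 6, 4 → 9
30: 26, 23, 22, 17, 11, 7, 6, 4 → 8
26: 23, 22, 17, 11, 7, 6, 4 → 7
23: 22, 17, 11, 7, 6, 4 → 6
22: 17, 11, 7, 6, 4 → 5
17: 11, 7, 6, 4 → 4
11: 7, 6, 4 → 3
7: 6, 4 → 2
6: 4 → 1
4: none → 0
Total inversions: 9 + 8 + 7 + 6 + 5 + 4 + 3 + 2 + 1 + 0 = 45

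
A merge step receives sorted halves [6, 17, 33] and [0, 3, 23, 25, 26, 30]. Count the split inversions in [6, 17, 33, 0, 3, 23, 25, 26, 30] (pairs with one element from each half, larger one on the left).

Cross-inversions: 10

Take each right-half value and tally the left-half values above it:
r = 0: 6, 17, 33 → 3
r = 3: 6, 17, 33 → 3
r = 23: 33 → 1
r = 25: 33 → 1
r = 26: 33 → 1
r = 30: 33 → 1
Cross-inversions: 3 + 3 + 1 + 1 + 1 + 1 = 10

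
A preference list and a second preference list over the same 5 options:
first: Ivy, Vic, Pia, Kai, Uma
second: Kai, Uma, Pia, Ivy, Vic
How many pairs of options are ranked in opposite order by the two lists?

8 pairs

Assign each item its position (1..5) in the first ordering, then rewrite the second ordering as that position sequence:
positions: Ivy→1, Vic→2, Pia→3, Kai→4, Uma→5
second ordering as positions: [4, 5, 3, 1, 2]
Discordant pairs = inversions in this position sequence.
4: 3, 1, 2 → 3
5: 3, 1, 2 → 3
3: 1, 2 → 2
1: 0
2: 0
Total: 3 + 3 + 2 + 0 + 0 = 8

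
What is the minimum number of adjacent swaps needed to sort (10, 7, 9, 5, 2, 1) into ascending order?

14 swaps

Each adjacent swap fixes exactly one inversion, so the minimum swap count equals the number of inversions.
Count inversions — for each element, later elements that are smaller:
10: 7, 9, 5, 2, 1 → 5
7: 5, 2, 1 → 3
9: 5, 2, 1 → 3
5: 2, 1 → 2
2: 1 → 1
1: none → 0
Total inversions: 5 + 3 + 3 + 2 + 1 + 0 = 14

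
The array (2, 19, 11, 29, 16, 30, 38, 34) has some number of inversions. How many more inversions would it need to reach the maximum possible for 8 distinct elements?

Maximum inversions for 8 distinct elements is C(8, 2) = 8·7/2 = 28.
Current inversions — for each element, count later smaller elements:
2: 0
19: 2
11: 0
29: 1
16: 0
30: 0
38: 1
34: 0
Current total: 0 + 2 + 0 + 1 + 0 + 0 + 1 + 0 = 4
Shortfall: 28 − 4 = 24

24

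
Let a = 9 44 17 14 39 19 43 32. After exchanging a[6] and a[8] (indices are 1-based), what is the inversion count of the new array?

11

Positions 6 and 8 hold 19 and 32; after swapping, the array is [9, 44, 17, 14, 39, 32, 43, 19].
Count, for each position, how many later elements it exceeds:
9: 0
44: 6
17: 1
14: 0
39: 2
32: 1
43: 1
19: 0
Sum: 0 + 6 + 1 + 0 + 2 + 1 + 1 + 0 = 11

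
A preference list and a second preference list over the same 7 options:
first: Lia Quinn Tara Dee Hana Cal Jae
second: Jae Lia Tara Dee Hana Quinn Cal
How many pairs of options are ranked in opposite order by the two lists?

Assign each item its position (1..7) in the first ordering, then rewrite the second ordering as that position sequence:
positions: Lia→1, Quinn→2, Tara→3, Dee→4, Hana→5, Cal→6, Jae→7
second ordering as positions: [7, 1, 3, 4, 5, 2, 6]
Discordant pairs = inversions in this position sequence.
7: 1, 3, 4, 5, 2, 6 → 6
1: 0
3: 2 → 1
4: 2 → 1
5: 2 → 1
2: 0
6: 0
Total: 6 + 0 + 1 + 1 + 1 + 0 + 0 = 9

9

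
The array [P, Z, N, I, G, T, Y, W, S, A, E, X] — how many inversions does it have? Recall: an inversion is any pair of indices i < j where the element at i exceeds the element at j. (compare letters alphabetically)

37 out-of-order pairs

Sweep left to right; for each value list the smaller values that follow it:
P → N, I, G, A, E → 5
Z → N, I, G, T, Y, W, S, A, E, X → 10
N → I, G, A, E → 4
I → G, A, E → 3
G → A, E → 2
T → S, A, E → 3
Y → W, S, A, E, X → 5
W → S, A, E → 3
S → A, E → 2
A → none → 0
E → none → 0
X → none → 0
Sum: 5 + 10 + 4 + 3 + 2 + 3 + 5 + 3 + 2 + 0 + 0 + 0 = 37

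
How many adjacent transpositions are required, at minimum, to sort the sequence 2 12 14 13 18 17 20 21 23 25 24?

3

Each adjacent swap fixes exactly one inversion, so the minimum swap count equals the number of inversions.
Count inversions — for each element, later elements that are smaller:
2: none → 0
12: none → 0
14: 13 → 1
13: none → 0
18: 17 → 1
17: none → 0
20: none → 0
21: none → 0
23: none → 0
25: 24 → 1
24: none → 0
Total inversions: 0 + 0 + 1 + 0 + 1 + 0 + 0 + 0 + 0 + 1 + 0 = 3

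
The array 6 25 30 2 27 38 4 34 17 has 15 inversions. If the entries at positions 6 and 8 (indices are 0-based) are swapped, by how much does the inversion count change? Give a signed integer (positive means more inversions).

+1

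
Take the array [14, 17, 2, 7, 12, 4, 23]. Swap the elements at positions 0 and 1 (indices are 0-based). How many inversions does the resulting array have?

Inversions: 11

Positions 0 and 1 hold 14 and 17; after swapping, the array is [17, 14, 2, 7, 12, 4, 23].
Count, for each position, how many later elements it exceeds:
17: 5
14: 4
2: 0
7: 1
12: 1
4: 0
23: 0
Sum: 5 + 4 + 0 + 1 + 1 + 0 + 0 = 11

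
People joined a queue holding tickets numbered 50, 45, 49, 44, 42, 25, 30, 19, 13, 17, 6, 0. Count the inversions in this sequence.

There are 63 inversions.

Element-by-element contributions:
50: 11
45: 9
49: 9
44: 8
42: 7
25: 5
30: 5
19: 4
13: 2
17: 2
6: 1
0: 0
Sum: 11 + 9 + 9 + 8 + 7 + 5 + 5 + 4 + 2 + 2 + 1 + 0 = 63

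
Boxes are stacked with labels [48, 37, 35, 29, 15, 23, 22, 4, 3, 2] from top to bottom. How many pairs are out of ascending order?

Count, for each position, how many later elements it exceeds:
48: 9
37: 8
35: 7
29: 6
15: 3
23: 4
22: 3
4: 2
3: 1
2: 0
Sum: 9 + 8 + 7 + 6 + 3 + 4 + 3 + 2 + 1 + 0 = 43

Out-of-order pairs: 43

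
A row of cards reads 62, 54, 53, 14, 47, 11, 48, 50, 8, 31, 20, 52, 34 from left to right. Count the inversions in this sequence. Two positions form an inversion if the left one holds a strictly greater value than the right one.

Count, for each position, how many later elements it exceeds:
62 → 54, 53, 14, 47, 11, 48, 50, 8, 31, 20, 52, 34 → 12
54 → 53, 14, 47, 11, 48, 50, 8, 31, 20, 52, 34 → 11
53 → 14, 47, 11, 48, 50, 8, 31, 20, 52, 34 → 10
14 → 11, 8 → 2
47 → 11, 8, 31, 20, 34 → 5
11 → 8 → 1
48 → 8, 31, 20, 34 → 4
50 → 8, 31, 20, 34 → 4
8 → none → 0
31 → 20 → 1
20 → none → 0
52 → 34 → 1
34 → none → 0
Sum: 12 + 11 + 10 + 2 + 5 + 1 + 4 + 4 + 0 + 1 + 0 + 1 + 0 = 51

51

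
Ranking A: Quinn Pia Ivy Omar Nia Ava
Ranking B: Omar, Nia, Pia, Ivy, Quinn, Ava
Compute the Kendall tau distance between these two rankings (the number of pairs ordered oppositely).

8 discordant pairs

Assign each item its position (1..6) in the first ordering, then rewrite the second ordering as that position sequence:
positions: Quinn→1, Pia→2, Ivy→3, Omar→4, Nia→5, Ava→6
second ordering as positions: [4, 5, 2, 3, 1, 6]
Discordant pairs = inversions in this position sequence.
4: 2, 3, 1 → 3
5: 2, 3, 1 → 3
2: 1 → 1
3: 1 → 1
1: 0
6: 0
Total: 3 + 3 + 1 + 1 + 0 + 0 = 8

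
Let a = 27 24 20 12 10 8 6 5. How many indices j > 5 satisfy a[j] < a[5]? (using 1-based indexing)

3 such elements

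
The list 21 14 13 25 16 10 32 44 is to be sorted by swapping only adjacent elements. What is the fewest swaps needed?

10 adjacent swaps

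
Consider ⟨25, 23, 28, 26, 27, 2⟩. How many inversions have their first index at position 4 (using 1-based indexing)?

The element at index 4 is 26.
Elements after it: 27, 2
Those smaller than 26: 2

1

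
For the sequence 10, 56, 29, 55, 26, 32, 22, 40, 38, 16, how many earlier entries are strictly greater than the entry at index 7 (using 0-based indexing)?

2 such elements

The element at index 7 is 40.
Elements before it: 10, 56, 29, 55, 26, 32, 22
Those larger than 40: 56, 55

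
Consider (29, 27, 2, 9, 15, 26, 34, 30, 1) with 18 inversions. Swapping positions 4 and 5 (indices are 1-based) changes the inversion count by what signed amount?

+1

Positions 4 and 5 hold 9 and 15; after swapping, the array is [29, 27, 2, 15, 9, 26, 34, 30, 1].
Count, for each position, how many later elements it exceeds:
29: 6
27: 5
2: 1
15: 2
9: 1
26: 1
34: 2
30: 1
1: 0
Sum: 6 + 5 + 1 + 2 + 1 + 1 + 2 + 1 + 0 = 19
Change: 19 − 18 = +1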